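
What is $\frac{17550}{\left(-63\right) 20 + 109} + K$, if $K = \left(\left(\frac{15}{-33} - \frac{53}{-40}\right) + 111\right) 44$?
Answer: $\frac{56480173}{11510} \approx 4907.1$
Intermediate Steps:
$K = \frac{49223}{10}$ ($K = \left(\left(15 \left(- \frac{1}{33}\right) - - \frac{53}{40}\right) + 111\right) 44 = \left(\left(- \frac{5}{11} + \frac{53}{40}\right) + 111\right) 44 = \left(\frac{383}{440} + 111\right) 44 = \frac{49223}{440} \cdot 44 = \frac{49223}{10} \approx 4922.3$)
$\frac{17550}{\left(-63\right) 20 + 109} + K = \frac{17550}{\left(-63\right) 20 + 109} + \frac{49223}{10} = \frac{17550}{-1260 + 109} + \frac{49223}{10} = \frac{17550}{-1151} + \frac{49223}{10} = 17550 \left(- \frac{1}{1151}\right) + \frac{49223}{10} = - \frac{17550}{1151} + \frac{49223}{10} = \frac{56480173}{11510}$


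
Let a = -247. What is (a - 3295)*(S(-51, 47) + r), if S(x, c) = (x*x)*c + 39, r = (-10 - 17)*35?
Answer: -429789822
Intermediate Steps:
r = -945 (r = -27*35 = -945)
S(x, c) = 39 + c*x² (S(x, c) = x²*c + 39 = c*x² + 39 = 39 + c*x²)
(a - 3295)*(S(-51, 47) + r) = (-247 - 3295)*((39 + 47*(-51)²) - 945) = -3542*((39 + 47*2601) - 945) = -3542*((39 + 122247) - 945) = -3542*(122286 - 945) = -3542*121341 = -429789822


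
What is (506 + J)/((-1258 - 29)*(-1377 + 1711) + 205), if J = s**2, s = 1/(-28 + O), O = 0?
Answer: -396705/336847952 ≈ -0.0011777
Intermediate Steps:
s = -1/28 (s = 1/(-28 + 0) = 1/(-28) = -1/28 ≈ -0.035714)
J = 1/784 (J = (-1/28)**2 = 1/784 ≈ 0.0012755)
(506 + J)/((-1258 - 29)*(-1377 + 1711) + 205) = (506 + 1/784)/((-1258 - 29)*(-1377 + 1711) + 205) = 396705/(784*(-1287*334 + 205)) = 396705/(784*(-429858 + 205)) = (396705/784)/(-429653) = (396705/784)*(-1/429653) = -396705/336847952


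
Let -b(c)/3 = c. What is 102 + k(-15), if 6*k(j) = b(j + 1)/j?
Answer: 1523/15 ≈ 101.53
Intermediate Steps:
b(c) = -3*c
k(j) = (-3 - 3*j)/(6*j) (k(j) = ((-3*(j + 1))/j)/6 = ((-3*(1 + j))/j)/6 = ((-3 - 3*j)/j)/6 = (-3 - 3*j)/(6*j))
102 + k(-15) = 102 + (½)*(-1 - 1*(-15))/(-15) = 102 + (½)*(-1/15)*(-1 + 15) = 102 + (½)*(-1/15)*14 = 102 - 7/15 = 1523/15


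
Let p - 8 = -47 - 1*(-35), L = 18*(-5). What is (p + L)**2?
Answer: 8836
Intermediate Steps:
L = -90
p = -4 (p = 8 + (-47 - 1*(-35)) = 8 + (-47 + 35) = 8 - 12 = -4)
(p + L)**2 = (-4 - 90)**2 = (-94)**2 = 8836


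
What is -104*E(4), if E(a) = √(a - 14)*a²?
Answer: -1664*I*√10 ≈ -5262.0*I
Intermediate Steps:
E(a) = a²*√(-14 + a) (E(a) = √(-14 + a)*a² = a²*√(-14 + a))
-104*E(4) = -104*4²*√(-14 + 4) = -1664*√(-10) = -1664*I*√10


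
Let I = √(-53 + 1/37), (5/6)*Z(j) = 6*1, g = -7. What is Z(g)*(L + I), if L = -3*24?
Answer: -2592/5 + 504*I*√370/185 ≈ -518.4 + 52.403*I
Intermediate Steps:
Z(j) = 36/5 (Z(j) = 6*(6*1)/5 = (6/5)*6 = 36/5)
I = 14*I*√370/37 (I = √(-53 + 1/37) = √(-1960/37) = 14*I*√370/37 ≈ 7.2783*I)
L = -72
Z(g)*(L + I) = 36*(-72 + 14*I*√370/37)/5 = -2592/5 + 504*I*√370/185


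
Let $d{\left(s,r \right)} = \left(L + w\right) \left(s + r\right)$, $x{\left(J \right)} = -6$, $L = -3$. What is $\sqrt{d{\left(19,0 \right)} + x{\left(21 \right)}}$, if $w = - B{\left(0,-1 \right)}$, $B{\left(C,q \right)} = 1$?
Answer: $i \sqrt{82} \approx 9.0554 i$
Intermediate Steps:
$w = -1$ ($w = \left(-1\right) 1 = -1$)
$d{\left(s,r \right)} = - 4 r - 4 s$ ($d{\left(s,r \right)} = \left(-3 - 1\right) \left(s + r\right) = - 4 \left(r + s\right) = - 4 r - 4 s$)
$\sqrt{d{\left(19,0 \right)} + x{\left(21 \right)}} = \sqrt{\left(\left(-4\right) 0 - 76\right) - 6} = \sqrt{\left(0 - 76\right) - 6} = \sqrt{-76 - 6} = \sqrt{-82} = i \sqrt{82}$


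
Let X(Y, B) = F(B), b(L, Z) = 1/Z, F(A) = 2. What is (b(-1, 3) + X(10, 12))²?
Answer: 49/9 ≈ 5.4444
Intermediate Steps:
b(L, Z) = 1/Z
X(Y, B) = 2
(b(-1, 3) + X(10, 12))² = (1/3 + 2)² = (⅓ + 2)² = (7/3)² = 49/9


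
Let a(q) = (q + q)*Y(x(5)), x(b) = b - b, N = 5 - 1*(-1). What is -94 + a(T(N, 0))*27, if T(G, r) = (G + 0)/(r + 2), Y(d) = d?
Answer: -94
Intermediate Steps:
N = 6 (N = 5 + 1 = 6)
x(b) = 0
T(G, r) = G/(2 + r)
a(q) = 0 (a(q) = (q + q)*0 = (2*q)*0 = 0)
-94 + a(T(N, 0))*27 = -94 + 0*27 = -94 + 0 = -94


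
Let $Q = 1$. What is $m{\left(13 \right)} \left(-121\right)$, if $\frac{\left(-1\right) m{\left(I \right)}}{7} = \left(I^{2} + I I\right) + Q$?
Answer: $287133$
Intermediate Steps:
$m{\left(I \right)} = -7 - 14 I^{2}$ ($m{\left(I \right)} = - 7 \left(\left(I^{2} + I I\right) + 1\right) = - 7 \left(\left(I^{2} + I^{2}\right) + 1\right) = - 7 \left(2 I^{2} + 1\right) = - 7 \left(1 + 2 I^{2}\right) = -7 - 14 I^{2}$)
$m{\left(13 \right)} \left(-121\right) = \left(-7 - 14 \cdot 13^{2}\right) \left(-121\right) = \left(-7 - 2366\right) \left(-121\right) = \left(-2373\right) \left(-121\right) = 287133$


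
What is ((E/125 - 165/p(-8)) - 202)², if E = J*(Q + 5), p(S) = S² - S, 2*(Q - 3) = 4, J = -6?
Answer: 15095316769/360000 ≈ 41931.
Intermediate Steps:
Q = 5 (Q = 3 + (½)*4 = 3 + 2 = 5)
E = -60 (E = -6*(5 + 5) = -6*10 = -60)
((E/125 - 165/p(-8)) - 202)² = ((-60/125 - 165*(-1/(8*(-1 - 8)))) - 202)² = ((-60*1/125 - 165/((-8*(-9)))) - 202)² = ((-12/25 - 165/72) - 202)² = ((-12/25 - 165*1/72) - 202)² = ((-12/25 - 55/24) - 202)² = (-1663/600 - 202)² = (-122863/600)² = 15095316769/360000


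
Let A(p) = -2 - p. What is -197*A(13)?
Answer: 2955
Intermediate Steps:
-197*A(13) = -197*(-2 - 1*13) = -197*(-2 - 13) = -197*(-15) = 2955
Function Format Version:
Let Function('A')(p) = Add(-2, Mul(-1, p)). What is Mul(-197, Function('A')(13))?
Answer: 2955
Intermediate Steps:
Mul(-197, Function('A')(13)) = Mul(-197, Add(-2, Mul(-1, 13))) = Mul(-197, Add(-2, -13)) = Mul(-197, -15) = 2955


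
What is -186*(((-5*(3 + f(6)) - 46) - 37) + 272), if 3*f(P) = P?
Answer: -30504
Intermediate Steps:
f(P) = P/3
-186*(((-5*(3 + f(6)) - 46) - 37) + 272) = -186*(((-5*(3 + (⅓)*6) - 46) - 37) + 272) = -186*(((-5*(3 + 2) - 46) - 37) + 272) = -186*(((-5*5 - 46) - 37) + 272) = -186*(((-25 - 46) - 37) + 272) = -186*((-71 - 37) + 272) = -186*(-108 + 272) = -186*164 = -30504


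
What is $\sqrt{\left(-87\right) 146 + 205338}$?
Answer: $6 \sqrt{5351} \approx 438.9$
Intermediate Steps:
$\sqrt{\left(-87\right) 146 + 205338} = \sqrt{-12702 + 205338} = \sqrt{192636} = 6 \sqrt{5351}$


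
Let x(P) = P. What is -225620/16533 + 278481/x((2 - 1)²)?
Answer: 4603900753/16533 ≈ 2.7847e+5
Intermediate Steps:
-225620/16533 + 278481/x((2 - 1)²) = -225620/16533 + 278481/((2 - 1)²) = -225620*1/16533 + 278481/(1²) = -225620/16533 + 278481/1 = -225620/16533 + 278481*1 = -225620/16533 + 278481 = 4603900753/16533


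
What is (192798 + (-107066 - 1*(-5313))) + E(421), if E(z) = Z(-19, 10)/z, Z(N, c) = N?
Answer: 38329926/421 ≈ 91045.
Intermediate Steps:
E(z) = -19/z
(192798 + (-107066 - 1*(-5313))) + E(421) = (192798 + (-107066 - 1*(-5313))) - 19/421 = (192798 + (-107066 + 5313)) - 19*1/421 = (192798 - 101753) - 19/421 = 91045 - 19/421 = 38329926/421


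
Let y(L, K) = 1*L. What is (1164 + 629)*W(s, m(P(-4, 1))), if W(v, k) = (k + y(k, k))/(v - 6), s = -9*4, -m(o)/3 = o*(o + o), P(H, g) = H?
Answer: 57376/7 ≈ 8196.6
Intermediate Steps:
y(L, K) = L
m(o) = -6*o² (m(o) = -3*o*(o + o) = -3*o*2*o = -6*o²)
s = -36
W(v, k) = 2*k/(-6 + v) (W(v, k) = (k + k)/(v - 6) = (2*k)/(-6 + v) = 2*k/(-6 + v))
(1164 + 629)*W(s, m(P(-4, 1))) = (1164 + 629)*(2*(-6*(-4)²)/(-6 - 36)) = 1793*(2*(-6*16)/(-42)) = 1793*(2*(-96)*(-1/42)) = 1793*(32/7) = 57376/7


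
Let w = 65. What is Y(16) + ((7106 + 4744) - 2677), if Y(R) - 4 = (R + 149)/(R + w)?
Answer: 247834/27 ≈ 9179.0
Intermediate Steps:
Y(R) = 4 + (149 + R)/(65 + R) (Y(R) = 4 + (R + 149)/(R + 65) = 4 + (149 + R)/(65 + R))
Y(16) + ((7106 + 4744) - 2677) = (409 + 5*16)/(65 + 16) + ((7106 + 4744) - 2677) = (409 + 80)/81 + (11850 - 2677) = (1/81)*489 + 9173 = 163/27 + 9173 = 247834/27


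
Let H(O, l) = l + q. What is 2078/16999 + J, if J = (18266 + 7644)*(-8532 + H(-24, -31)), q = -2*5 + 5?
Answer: -3773724961042/16999 ≈ -2.2200e+8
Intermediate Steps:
q = -5 (q = -10 + 5 = -5)
H(O, l) = -5 + l (H(O, l) = l - 5 = -5 + l)
J = -221996880 (J = (18266 + 7644)*(-8532 + (-5 - 31)) = 25910*(-8532 - 36) = 25910*(-8568) = -221996880)
2078/16999 + J = 2078/16999 - 221996880 = -3773724961042/16999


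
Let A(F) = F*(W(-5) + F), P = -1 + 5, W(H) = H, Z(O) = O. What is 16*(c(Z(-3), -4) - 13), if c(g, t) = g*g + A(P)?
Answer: -128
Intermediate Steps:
P = 4
A(F) = F*(-5 + F)
c(g, t) = -4 + g² (c(g, t) = g*g + 4*(-5 + 4) = g² + 4*(-1) = g² - 4 = -4 + g²)
16*(c(Z(-3), -4) - 13) = 16*((-4 + (-3)²) - 13) = 16*((-4 + 9) - 13) = 16*(5 - 13) = 16*(-8) = -128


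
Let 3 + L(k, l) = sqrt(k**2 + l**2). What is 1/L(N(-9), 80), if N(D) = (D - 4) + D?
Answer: 3/6875 + 2*sqrt(1721)/6875 ≈ 0.012505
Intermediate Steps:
N(D) = -4 + 2*D (N(D) = (-4 + D) + D = -4 + 2*D)
L(k, l) = -3 + sqrt(k**2 + l**2)
1/L(N(-9), 80) = 1/(-3 + sqrt((-4 + 2*(-9))**2 + 80**2)) = 1/(-3 + sqrt((-4 - 18)**2 + 6400)) = 1/(-3 + sqrt((-22)**2 + 6400)) = 1/(-3 + sqrt(484 + 6400)) = 1/(-3 + sqrt(6884)) = 1/(-3 + 2*sqrt(1721))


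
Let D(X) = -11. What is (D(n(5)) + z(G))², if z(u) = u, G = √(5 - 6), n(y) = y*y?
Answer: (11 - I)² ≈ 120.0 - 22.0*I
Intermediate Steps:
n(y) = y²
G = I (G = √(-1) = I ≈ 1.0*I)
(D(n(5)) + z(G))² = (-11 + I)²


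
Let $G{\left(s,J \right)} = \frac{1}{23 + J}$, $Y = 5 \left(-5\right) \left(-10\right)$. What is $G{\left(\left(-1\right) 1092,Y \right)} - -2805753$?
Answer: $\frac{765970570}{273} \approx 2.8058 \cdot 10^{6}$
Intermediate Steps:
$Y = 250$ ($Y = \left(-25\right) \left(-10\right) = 250$)
$G{\left(\left(-1\right) 1092,Y \right)} - -2805753 = \frac{1}{23 + 250} - -2805753 = \frac{1}{273} + 2805753 = \frac{765970570}{273}$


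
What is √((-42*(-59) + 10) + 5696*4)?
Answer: 18*√78 ≈ 158.97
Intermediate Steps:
√((-42*(-59) + 10) + 5696*4) = √((2478 + 10) + 22784) = √(2488 + 22784) = √25272 = 18*√78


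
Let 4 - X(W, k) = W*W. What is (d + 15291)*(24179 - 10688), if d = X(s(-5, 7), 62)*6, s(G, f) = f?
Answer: 202648311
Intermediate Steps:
X(W, k) = 4 - W**2 (X(W, k) = 4 - W*W = 4 - W**2)
d = -270 (d = (4 - 1*7**2)*6 = (4 - 1*49)*6 = (4 - 49)*6 = -45*6 = -270)
(d + 15291)*(24179 - 10688) = (-270 + 15291)*(24179 - 10688) = 15021*13491 = 202648311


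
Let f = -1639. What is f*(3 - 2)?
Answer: -1639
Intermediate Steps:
f*(3 - 2) = -1639*(3 - 2) = -1639*1 = -1639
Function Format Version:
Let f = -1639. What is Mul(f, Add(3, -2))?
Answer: -1639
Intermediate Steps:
Mul(f, Add(3, -2)) = Mul(-1639, Add(3, -2)) = Mul(-1639, 1) = -1639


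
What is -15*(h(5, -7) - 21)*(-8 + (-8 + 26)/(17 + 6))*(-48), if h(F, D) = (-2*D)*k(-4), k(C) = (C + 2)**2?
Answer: -4183200/23 ≈ -1.8188e+5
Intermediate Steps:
k(C) = (2 + C)**2
h(F, D) = -8*D (h(F, D) = (-2*D)*(2 - 4)**2 = -2*D*(-2)**2 = -2*D*4 = -8*D)
-15*(h(5, -7) - 21)*(-8 + (-8 + 26)/(17 + 6))*(-48) = -15*(-8*(-7) - 21)*(-8 + (-8 + 26)/(17 + 6))*(-48) = -15*(56 - 21)*(-8 + 18/23)*(-48) = -525*(-8 + 18*(1/23))*(-48) = -525*(-8 + 18/23)*(-48) = -525*(-166)/23*(-48) = -15*(-5810/23)*(-48) = (87150/23)*(-48) = -4183200/23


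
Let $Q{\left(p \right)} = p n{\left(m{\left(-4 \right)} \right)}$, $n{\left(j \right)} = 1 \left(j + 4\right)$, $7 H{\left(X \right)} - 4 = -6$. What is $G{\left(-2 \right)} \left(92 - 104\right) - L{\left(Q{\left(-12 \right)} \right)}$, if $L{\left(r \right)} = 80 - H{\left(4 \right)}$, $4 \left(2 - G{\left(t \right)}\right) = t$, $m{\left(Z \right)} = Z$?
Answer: $- \frac{772}{7} \approx -110.29$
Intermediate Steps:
$H{\left(X \right)} = - \frac{2}{7}$ ($H{\left(X \right)} = \frac{4}{7} + \frac{1}{7} \left(-6\right) = \frac{4}{7} - \frac{6}{7} = - \frac{2}{7}$)
$n{\left(j \right)} = 4 + j$ ($n{\left(j \right)} = 1 \left(4 + j\right) = 4 + j$)
$G{\left(t \right)} = 2 - \frac{t}{4}$
$Q{\left(p \right)} = 0$ ($Q{\left(p \right)} = p \left(4 - 4\right) = p 0 = 0$)
$L{\left(r \right)} = \frac{562}{7}$ ($L{\left(r \right)} = 80 - - \frac{2}{7} = 80 + \frac{2}{7} = \frac{562}{7}$)
$G{\left(-2 \right)} \left(92 - 104\right) - L{\left(Q{\left(-12 \right)} \right)} = \left(2 - - \frac{1}{2}\right) \left(92 - 104\right) - \frac{562}{7} = \left(2 + \frac{1}{2}\right) \left(-12\right) - \frac{562}{7} = \frac{5}{2} \left(-12\right) - \frac{562}{7} = -30 - \frac{562}{7} = - \frac{772}{7}$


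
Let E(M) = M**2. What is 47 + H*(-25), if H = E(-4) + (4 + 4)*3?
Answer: -953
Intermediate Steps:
H = 40 (H = (-4)**2 + (4 + 4)*3 = 16 + 8*3 = 16 + 24 = 40)
47 + H*(-25) = 47 + 40*(-25) = 47 - 1000 = -953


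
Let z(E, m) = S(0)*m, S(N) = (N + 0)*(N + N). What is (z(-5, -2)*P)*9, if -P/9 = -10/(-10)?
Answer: 0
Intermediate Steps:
P = -9 (P = -(-90)/(-10) = -(-90)*(-1)/10 = -9*1 = -9)
S(N) = 2*N² (S(N) = N*(2*N) = 2*N²)
z(E, m) = 0 (z(E, m) = (2*0²)*m = (2*0)*m = 0*m = 0)
(z(-5, -2)*P)*9 = (0*(-9))*9 = 0*9 = 0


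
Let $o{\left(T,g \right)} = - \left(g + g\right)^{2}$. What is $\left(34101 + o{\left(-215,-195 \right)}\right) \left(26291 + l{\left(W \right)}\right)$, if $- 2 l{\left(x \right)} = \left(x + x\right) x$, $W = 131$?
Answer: $-1077330870$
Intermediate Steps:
$o{\left(T,g \right)} = - 4 g^{2}$ ($o{\left(T,g \right)} = - \left(2 g\right)^{2} = - 4 g^{2}$)
$l{\left(x \right)} = - x^{2}$ ($l{\left(x \right)} = - \frac{\left(x + x\right) x}{2} = - \frac{2 x x}{2} = - \frac{2 x^{2}}{2} = - x^{2}$)
$\left(34101 + o{\left(-215,-195 \right)}\right) \left(26291 + l{\left(W \right)}\right) = \left(34101 - 4 \left(-195\right)^{2}\right) \left(26291 - 131^{2}\right) = \left(34101 - 152100\right) \left(26291 - 17161\right) = \left(-117999\right) 9130 = -1077330870$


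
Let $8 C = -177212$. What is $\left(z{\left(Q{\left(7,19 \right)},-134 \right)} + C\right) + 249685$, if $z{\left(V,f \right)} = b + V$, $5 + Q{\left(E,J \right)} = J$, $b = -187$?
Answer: $\frac{454721}{2} \approx 2.2736 \cdot 10^{5}$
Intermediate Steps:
$Q{\left(E,J \right)} = -5 + J$
$z{\left(V,f \right)} = -187 + V$
$C = - \frac{44303}{2}$ ($C = \frac{1}{8} \left(-177212\right) = - \frac{44303}{2} \approx -22152.0$)
$\left(z{\left(Q{\left(7,19 \right)},-134 \right)} + C\right) + 249685 = \left(\left(-187 + \left(-5 + 19\right)\right) - \frac{44303}{2}\right) + 249685 = \left(\left(-187 + 14\right) - \frac{44303}{2}\right) + 249685 = \left(-173 - \frac{44303}{2}\right) + 249685 = - \frac{44649}{2} + 249685 = \frac{454721}{2}$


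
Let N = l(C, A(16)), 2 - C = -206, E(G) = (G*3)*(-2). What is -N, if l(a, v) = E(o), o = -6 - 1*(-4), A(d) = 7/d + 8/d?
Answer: -12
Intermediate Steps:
A(d) = 15/d
o = -2 (o = -6 + 4 = -2)
E(G) = -6*G (E(G) = (3*G)*(-2) = -6*G)
C = 208 (C = 2 - 1*(-206) = 2 + 206 = 208)
l(a, v) = 12 (l(a, v) = -6*(-2) = 12)
N = 12
-N = -1*12 = -12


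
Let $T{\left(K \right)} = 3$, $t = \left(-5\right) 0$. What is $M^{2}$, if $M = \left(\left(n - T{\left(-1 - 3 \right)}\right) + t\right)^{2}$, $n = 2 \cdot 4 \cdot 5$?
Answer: $1874161$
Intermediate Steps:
$t = 0$
$n = 40$ ($n = 8 \cdot 5 = 40$)
$M = 1369$ ($M = \left(\left(40 - 3\right) + 0\right)^{2} = \left(37 + 0\right)^{2} = 37^{2} = 1369$)
$M^{2} = 1369^{2} = 1874161$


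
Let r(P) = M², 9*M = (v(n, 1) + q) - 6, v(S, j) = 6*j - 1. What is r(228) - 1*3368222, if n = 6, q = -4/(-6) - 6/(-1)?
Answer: -2455433549/729 ≈ -3.3682e+6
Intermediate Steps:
q = 20/3 (q = -4*(-⅙) - 6*(-1) = ⅔ + 6 = 20/3 ≈ 6.6667)
v(S, j) = -1 + 6*j
M = 17/27 (M = (((-1 + 6*1) + 20/3) - 6)/9 = (((-1 + 6) + 20/3) - 6)/9 = ((5 + 20/3) - 6)/9 = (35/3 - 6)/9 = (⅑)*(17/3) = 17/27 ≈ 0.62963)
r(P) = 289/729 (r(P) = (17/27)² = 289/729)
r(228) - 1*3368222 = 289/729 - 1*3368222 = 289/729 - 3368222 = -2455433549/729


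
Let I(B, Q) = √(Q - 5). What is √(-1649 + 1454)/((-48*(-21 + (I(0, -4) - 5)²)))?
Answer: I*√195*(1 - 6*I)/8880 ≈ 0.0094353 + 0.0015725*I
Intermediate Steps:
I(B, Q) = √(-5 + Q)
√(-1649 + 1454)/((-48*(-21 + (I(0, -4) - 5)²))) = √(-1649 + 1454)/((-48*(-21 + (√(-5 - 4) - 5)²))) = √(-195)/((-48*(-21 + (√(-9) - 5)²))) = (I*√195)/((-48*(-21 + (3*I - 5)²))) = (I*√195)/((-48*(-21 + (-5 + 3*I)²))) = (I*√195)/(1008 - 48*(-5 + 3*I)²) = I*√195/(1008 - 48*(-5 + 3*I)²)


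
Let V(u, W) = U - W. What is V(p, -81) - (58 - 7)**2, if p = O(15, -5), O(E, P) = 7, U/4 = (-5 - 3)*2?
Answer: -2584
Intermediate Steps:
U = -64 (U = 4*((-5 - 3)*2) = 4*(-8*2) = 4*(-16) = -64)
p = 7
V(u, W) = -64 - W
V(p, -81) - (58 - 7)**2 = (-64 - 1*(-81)) - (58 - 7)**2 = (-64 + 81) - 1*51**2 = 17 - 1*2601 = 17 - 2601 = -2584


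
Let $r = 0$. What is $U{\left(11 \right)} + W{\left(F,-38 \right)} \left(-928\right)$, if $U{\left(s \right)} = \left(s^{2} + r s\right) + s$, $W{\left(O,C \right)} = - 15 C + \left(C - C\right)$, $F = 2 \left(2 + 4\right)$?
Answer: $-528828$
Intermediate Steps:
$F = 12$ ($F = 2 \cdot 6 = 12$)
$W{\left(O,C \right)} = - 15 C$ ($W{\left(O,C \right)} = - 15 C + 0 = - 15 C$)
$U{\left(s \right)} = s + s^{2}$ ($U{\left(s \right)} = \left(s^{2} + 0 s\right) + s = \left(s^{2} + 0\right) + s = s^{2} + s = s + s^{2}$)
$U{\left(11 \right)} + W{\left(F,-38 \right)} \left(-928\right) = 11 \left(1 + 11\right) + \left(-15\right) \left(-38\right) \left(-928\right) = 11 \cdot 12 + 570 \left(-928\right) = 132 - 528960 = -528828$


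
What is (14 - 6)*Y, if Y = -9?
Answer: -72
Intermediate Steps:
(14 - 6)*Y = (14 - 6)*(-9) = 8*(-9) = -72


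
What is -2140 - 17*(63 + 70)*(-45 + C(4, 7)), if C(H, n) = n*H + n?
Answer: 20470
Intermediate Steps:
C(H, n) = n + H*n (C(H, n) = H*n + n = n + H*n)
-2140 - 17*(63 + 70)*(-45 + C(4, 7)) = -2140 - 17*(63 + 70)*(-45 + 7*(1 + 4)) = -2140 - 17*133*(-45 + 7*5) = -2140 - 17*133*(-45 + 35) = -2140 - 17*133*(-10) = -2140 - 17*(-1330) = -2140 - 1*(-22610) = -2140 + 22610 = 20470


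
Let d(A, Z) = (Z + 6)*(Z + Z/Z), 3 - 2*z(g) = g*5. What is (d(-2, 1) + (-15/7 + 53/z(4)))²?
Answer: 447561/14161 ≈ 31.605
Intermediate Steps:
z(g) = 3/2 - 5*g/2 (z(g) = 3/2 - g*5/2 = 3/2 - 5*g/2)
d(A, Z) = (1 + Z)*(6 + Z) (d(A, Z) = (6 + Z)*(Z + 1) = (6 + Z)*(1 + Z) = (1 + Z)*(6 + Z))
(d(-2, 1) + (-15/7 + 53/z(4)))² = ((6 + 1² + 7*1) + (-15/7 + 53/(3/2 - 5/2*4)))² = ((6 + 1 + 7) + (-15*⅐ + 53/(3/2 - 10)))² = (14 + (-15/7 + 53/(-17/2)))² = (14 + (-15/7 + 53*(-2/17)))² = (14 + (-15/7 - 106/17))² = (14 - 997/119)² = (669/119)² = 447561/14161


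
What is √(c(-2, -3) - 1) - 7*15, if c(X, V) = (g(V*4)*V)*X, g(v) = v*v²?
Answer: -105 + I*√10369 ≈ -105.0 + 101.83*I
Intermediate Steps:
g(v) = v³
c(X, V) = 64*X*V⁴ (c(X, V) = ((V*4)³*V)*X = ((4*V)³*V)*X = ((64*V³)*V)*X = (64*V⁴)*X = 64*X*V⁴)
√(c(-2, -3) - 1) - 7*15 = √(64*(-2)*(-3)⁴ - 1) - 7*15 = √(64*(-2)*81 - 1) - 105 = √(-10368 - 1) - 105 = √(-10369) - 105 = I*√10369 - 105 = -105 + I*√10369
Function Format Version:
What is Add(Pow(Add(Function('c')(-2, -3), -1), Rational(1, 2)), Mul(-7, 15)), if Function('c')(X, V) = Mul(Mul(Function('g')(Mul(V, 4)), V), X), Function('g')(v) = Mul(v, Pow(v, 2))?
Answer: Add(-105, Mul(I, Pow(10369, Rational(1, 2)))) ≈ Add(-105.00, Mul(101.83, I))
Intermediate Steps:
Function('g')(v) = Pow(v, 3)
Function('c')(X, V) = Mul(64, X, Pow(V, 4)) (Function('c')(X, V) = Mul(Mul(Pow(Mul(V, 4), 3), V), X) = Mul(Mul(Pow(Mul(4, V), 3), V), X) = Mul(Mul(Mul(64, Pow(V, 3)), V), X) = Mul(Mul(64, Pow(V, 4)), X) = Mul(64, X, Pow(V, 4)))
Add(Pow(Add(Function('c')(-2, -3), -1), Rational(1, 2)), Mul(-7, 15)) = Add(Pow(Add(Mul(64, -2, Pow(-3, 4)), -1), Rational(1, 2)), Mul(-7, 15)) = Add(Pow(Add(Mul(64, -2, 81), -1), Rational(1, 2)), -105) = Add(Pow(Add(-10368, -1), Rational(1, 2)), -105) = Add(Pow(-10369, Rational(1, 2)), -105) = Add(Mul(I, Pow(10369, Rational(1, 2))), -105) = Add(-105, Mul(I, Pow(10369, Rational(1, 2))))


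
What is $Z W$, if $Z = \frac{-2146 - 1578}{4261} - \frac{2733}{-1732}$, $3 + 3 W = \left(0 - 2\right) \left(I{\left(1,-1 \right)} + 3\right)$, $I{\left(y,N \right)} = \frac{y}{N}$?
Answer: $- \frac{36367415}{22140156} \approx -1.6426$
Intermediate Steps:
$W = - \frac{7}{3}$ ($W = -1 + \frac{\left(0 - 2\right) \left(1 \frac{1}{-1} + 3\right)}{3} = -1 + \frac{\left(-2\right) \left(1 \left(-1\right) + 3\right)}{3} = -1 + \frac{\left(-2\right) \left(-1 + 3\right)}{3} = -1 + \frac{\left(-2\right) 2}{3} = -1 + \frac{1}{3} \left(-4\right) = -1 - \frac{4}{3} = - \frac{7}{3} \approx -2.3333$)
$Z = \frac{5195345}{7380052}$ ($Z = \left(-3724\right) \frac{1}{4261} - - \frac{2733}{1732} = - \frac{3724}{4261} + \frac{2733}{1732} = \frac{5195345}{7380052} \approx 0.70397$)
$Z W = \frac{5195345}{7380052} \left(- \frac{7}{3}\right) = - \frac{36367415}{22140156}$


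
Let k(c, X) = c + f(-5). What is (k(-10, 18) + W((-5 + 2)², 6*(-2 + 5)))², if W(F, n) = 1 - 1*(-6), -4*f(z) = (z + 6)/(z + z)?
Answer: 14161/1600 ≈ 8.8506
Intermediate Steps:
f(z) = -(6 + z)/(8*z) (f(z) = -(z + 6)/(4*(z + z)) = -(6 + z)/(4*(2*z)) = -(6 + z)*1/(2*z)/4 = -(6 + z)/(8*z))
k(c, X) = 1/40 + c (k(c, X) = c + (⅛)*(-6 - 1*(-5))/(-5) = c + (⅛)*(-⅕)*(-6 + 5) = c + (⅛)*(-⅕)*(-1) = c + 1/40 = 1/40 + c)
W(F, n) = 7 (W(F, n) = 1 + 6 = 7)
(k(-10, 18) + W((-5 + 2)², 6*(-2 + 5)))² = ((1/40 - 10) + 7)² = (-399/40 + 7)² = (-119/40)² = 14161/1600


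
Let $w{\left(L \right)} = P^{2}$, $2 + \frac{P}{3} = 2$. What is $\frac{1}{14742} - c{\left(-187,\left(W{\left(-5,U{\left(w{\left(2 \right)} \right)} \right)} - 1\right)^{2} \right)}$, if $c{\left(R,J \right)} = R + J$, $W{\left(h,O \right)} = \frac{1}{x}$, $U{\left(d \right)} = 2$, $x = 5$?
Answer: $\frac{68683003}{368550} \approx 186.36$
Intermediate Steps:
$P = 0$ ($P = -6 + 3 \cdot 2 = -6 + 6 = 0$)
$w{\left(L \right)} = 0$ ($w{\left(L \right)} = 0^{2} = 0$)
$W{\left(h,O \right)} = \frac{1}{5}$
$c{\left(R,J \right)} = J + R$
$\frac{1}{14742} - c{\left(-187,\left(W{\left(-5,U{\left(w{\left(2 \right)} \right)} \right)} - 1\right)^{2} \right)} = \frac{1}{14742} - \left(\left(\frac{1}{5} - 1\right)^{2} - 187\right) = \frac{1}{14742} - \left(\left(- \frac{4}{5}\right)^{2} - 187\right) = \frac{1}{14742} - \left(\frac{16}{25} - 187\right) = \frac{1}{14742} - - \frac{4659}{25} = \frac{1}{14742} + \frac{4659}{25} = \frac{68683003}{368550}$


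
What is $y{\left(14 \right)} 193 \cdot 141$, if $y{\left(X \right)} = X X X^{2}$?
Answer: $1045414608$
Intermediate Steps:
$y{\left(X \right)} = X^{4}$ ($y{\left(X \right)} = X^{2} X^{2} = X^{4}$)
$y{\left(14 \right)} 193 \cdot 141 = 14^{4} \cdot 193 \cdot 141 = 38416 \cdot 193 \cdot 141 = 7414288 \cdot 141 = 1045414608$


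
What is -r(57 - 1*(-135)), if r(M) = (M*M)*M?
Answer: -7077888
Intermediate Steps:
r(M) = M³ (r(M) = M²*M = M³)
-r(57 - 1*(-135)) = -(57 - 1*(-135))³ = -(57 + 135)³ = -1*192³ = -1*7077888 = -7077888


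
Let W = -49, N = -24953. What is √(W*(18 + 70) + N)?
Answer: I*√29265 ≈ 171.07*I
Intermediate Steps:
√(W*(18 + 70) + N) = √(-49*(18 + 70) - 24953) = √(-49*88 - 24953) = √(-4312 - 24953) = √(-29265) = I*√29265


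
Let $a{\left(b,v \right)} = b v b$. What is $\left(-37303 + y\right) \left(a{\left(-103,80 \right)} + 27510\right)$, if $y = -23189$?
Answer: $-53004905160$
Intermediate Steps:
$a{\left(b,v \right)} = v b^{2}$
$\left(-37303 + y\right) \left(a{\left(-103,80 \right)} + 27510\right) = \left(-37303 - 23189\right) \left(80 \left(-103\right)^{2} + 27510\right) = - 60492 \left(80 \cdot 10609 + 27510\right) = - 60492 \left(848720 + 27510\right) = \left(-60492\right) 876230 = -53004905160$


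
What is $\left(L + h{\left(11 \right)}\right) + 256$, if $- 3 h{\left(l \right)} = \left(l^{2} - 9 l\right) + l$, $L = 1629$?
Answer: $1874$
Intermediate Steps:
$h{\left(l \right)} = - \frac{l^{2}}{3} + \frac{8 l}{3}$ ($h{\left(l \right)} = - \frac{\left(l^{2} - 9 l\right) + l}{3} = - \frac{l^{2} - 8 l}{3} = - \frac{l^{2}}{3} + \frac{8 l}{3}$)
$\left(L + h{\left(11 \right)}\right) + 256 = \left(1629 + \frac{1}{3} \cdot 11 \left(8 - 11\right)\right) + 256 = \left(1629 + \frac{1}{3} \cdot 11 \left(-3\right)\right) + 256 = \left(1629 - 11\right) + 256 = 1618 + 256 = 1874$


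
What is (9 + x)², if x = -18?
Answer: 81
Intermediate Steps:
(9 + x)² = (9 - 18)² = (-9)² = 81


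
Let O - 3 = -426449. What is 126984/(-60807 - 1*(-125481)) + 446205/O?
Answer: 4215659449/4596661434 ≈ 0.91711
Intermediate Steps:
O = -426446 (O = 3 - 426449 = -426446)
126984/(-60807 - 1*(-125481)) + 446205/O = 126984/(-60807 - 1*(-125481)) + 446205/(-426446) = 126984/(-60807 + 125481) + 446205*(-1/426446) = 126984/64674 - 446205/426446 = 126984*(1/64674) - 446205/426446 = 21164/10779 - 446205/426446 = 4215659449/4596661434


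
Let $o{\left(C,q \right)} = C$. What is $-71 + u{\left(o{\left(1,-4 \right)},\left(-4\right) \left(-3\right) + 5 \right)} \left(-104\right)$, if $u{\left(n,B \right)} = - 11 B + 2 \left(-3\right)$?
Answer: $20001$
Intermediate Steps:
$u{\left(n,B \right)} = -6 - 11 B$ ($u{\left(n,B \right)} = - 11 B - 6 = -6 - 11 B$)
$-71 + u{\left(o{\left(1,-4 \right)},\left(-4\right) \left(-3\right) + 5 \right)} \left(-104\right) = -71 + \left(-6 - 11 \left(\left(-4\right) \left(-3\right) + 5\right)\right) \left(-104\right) = -71 + \left(-6 - 11 \left(12 + 5\right)\right) \left(-104\right) = -71 + \left(-6 - 187\right) \left(-104\right) = -71 - -20072 = -71 + 20072 = 20001$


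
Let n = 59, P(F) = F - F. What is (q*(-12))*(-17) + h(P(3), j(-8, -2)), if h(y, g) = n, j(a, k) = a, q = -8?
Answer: -1573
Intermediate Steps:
P(F) = 0
h(y, g) = 59
(q*(-12))*(-17) + h(P(3), j(-8, -2)) = -8*(-12)*(-17) + 59 = 96*(-17) + 59 = -1632 + 59 = -1573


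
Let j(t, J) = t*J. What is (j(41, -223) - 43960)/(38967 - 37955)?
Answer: -53103/1012 ≈ -52.473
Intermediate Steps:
j(t, J) = J*t
(j(41, -223) - 43960)/(38967 - 37955) = (-223*41 - 43960)/(38967 - 37955) = (-9143 - 43960)/1012 = -53103*1/1012 = -53103/1012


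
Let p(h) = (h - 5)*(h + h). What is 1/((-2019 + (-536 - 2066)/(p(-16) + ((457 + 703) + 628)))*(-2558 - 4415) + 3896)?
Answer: 1230/17330402963 ≈ 7.0974e-8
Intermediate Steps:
p(h) = 2*h*(-5 + h) (p(h) = (-5 + h)*(2*h) = 2*h*(-5 + h))
1/((-2019 + (-536 - 2066)/(p(-16) + ((457 + 703) + 628)))*(-2558 - 4415) + 3896) = 1/((-2019 + (-536 - 2066)/(2*(-16)*(-5 - 16) + ((457 + 703) + 628)))*(-2558 - 4415) + 3896) = 1/((-2019 - 2602/(2*(-16)*(-21) + (1160 + 628)))*(-6973) + 3896) = 1/((-2019 - 2602/(672 + 1788))*(-6973) + 3896) = 1/((-2019 - 2602/2460)*(-6973) + 3896) = 1/((-2019 - 2602*1/2460)*(-6973) + 3896) = 1/((-2019 - 1301/1230)*(-6973) + 3896) = 1/(-2484671/1230*(-6973) + 3896) = 1/(17325610883/1230 + 3896) = 1/(17330402963/1230) = 1230/17330402963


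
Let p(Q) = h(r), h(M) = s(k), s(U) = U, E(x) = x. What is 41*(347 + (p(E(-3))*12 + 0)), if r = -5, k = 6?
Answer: 17179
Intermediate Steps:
h(M) = 6
p(Q) = 6
41*(347 + (p(E(-3))*12 + 0)) = 41*(347 + (6*12 + 0)) = 41*(347 + (72 + 0)) = 41*(347 + 72) = 41*419 = 17179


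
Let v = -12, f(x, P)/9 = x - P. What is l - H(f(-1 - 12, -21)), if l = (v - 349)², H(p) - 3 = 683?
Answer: 129635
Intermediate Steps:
f(x, P) = -9*P + 9*x (f(x, P) = 9*(x - P) = -9*P + 9*x)
H(p) = 686 (H(p) = 3 + 683 = 686)
l = 130321 (l = (-12 - 349)² = (-361)² = 130321)
l - H(f(-1 - 12, -21)) = 130321 - 1*686 = 130321 - 686 = 129635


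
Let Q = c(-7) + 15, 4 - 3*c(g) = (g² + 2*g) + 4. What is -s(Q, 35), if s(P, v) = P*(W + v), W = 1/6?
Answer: -1055/9 ≈ -117.22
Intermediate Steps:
c(g) = -2*g/3 - g²/3 (c(g) = 4/3 - ((g² + 2*g) + 4)/3 = 4/3 - (4 + g² + 2*g)/3 = 4/3 + (-4/3 - 2*g/3 - g²/3) = -2*g/3 - g²/3)
W = ⅙ ≈ 0.16667
Q = 10/3 (Q = -⅓*(-7)*(2 - 7) + 15 = -⅓*(-7)*(-5) + 15 = -35/3 + 15 = 10/3 ≈ 3.3333)
s(P, v) = P*(⅙ + v)
-s(Q, 35) = -10*(⅙ + 35)/3 = -10*211/(3*6) = -1*1055/9 = -1055/9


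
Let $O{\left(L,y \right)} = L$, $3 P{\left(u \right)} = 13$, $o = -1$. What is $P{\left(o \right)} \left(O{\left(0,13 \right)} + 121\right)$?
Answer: $\frac{1573}{3} \approx 524.33$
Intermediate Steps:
$P{\left(u \right)} = \frac{13}{3}$ ($P{\left(u \right)} = \frac{1}{3} \cdot 13 = \frac{13}{3}$)
$P{\left(o \right)} \left(O{\left(0,13 \right)} + 121\right) = \frac{13 \left(0 + 121\right)}{3} = \frac{13}{3} \cdot 121 = \frac{1573}{3}$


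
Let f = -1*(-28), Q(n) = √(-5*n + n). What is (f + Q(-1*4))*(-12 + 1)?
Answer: -352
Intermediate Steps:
Q(n) = 2*√(-n) (Q(n) = √(-4*n) = 2*√(-n))
f = 28
(f + Q(-1*4))*(-12 + 1) = (28 + 2*√(-(-1)*4))*(-12 + 1) = (28 + 2*√(-1*(-4)))*(-11) = (28 + 2*√4)*(-11) = (28 + 2*2)*(-11) = (28 + 4)*(-11) = 32*(-11) = -352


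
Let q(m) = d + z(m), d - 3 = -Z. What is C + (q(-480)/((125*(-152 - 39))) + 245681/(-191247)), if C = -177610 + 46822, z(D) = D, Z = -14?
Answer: -597186678771014/4566022125 ≈ -1.3079e+5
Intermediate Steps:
d = 17 (d = 3 - 1*(-14) = 3 + 14 = 17)
q(m) = 17 + m
C = -130788
C + (q(-480)/((125*(-152 - 39))) + 245681/(-191247)) = -130788 + ((17 - 480)/((125*(-152 - 39))) + 245681/(-191247)) = -130788 + (-463/(125*(-191)) + 245681*(-1/191247)) = -130788 + (-463/(-23875) - 245681/191247) = -130788 + (-463*(-1/23875) - 245681/191247) = -130788 + (463/23875 - 245681/191247) = -130788 - 5777086514/4566022125 = -597186678771014/4566022125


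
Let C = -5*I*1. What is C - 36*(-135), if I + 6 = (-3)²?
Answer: 4845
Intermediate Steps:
I = 3 (I = -6 + (-3)² = -6 + 9 = 3)
C = -15 (C = -5*3*1 = -15*1 = -15)
C - 36*(-135) = -15 - 36*(-135) = -15 + 4860 = 4845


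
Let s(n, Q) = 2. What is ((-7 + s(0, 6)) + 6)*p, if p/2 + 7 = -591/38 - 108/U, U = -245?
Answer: -205861/4655 ≈ -44.224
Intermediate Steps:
p = -205861/4655 (p = -14 + 2*(-591/38 - 108/(-245)) = -14 + 2*(-591*1/38 - 108*(-1/245)) = -14 + 2*(-591/38 + 108/245) = -14 + 2*(-140691/9310) = -14 - 140691/4655 = -205861/4655 ≈ -44.224)
((-7 + s(0, 6)) + 6)*p = ((-7 + 2) + 6)*(-205861/4655) = (-5 + 6)*(-205861/4655) = 1*(-205861/4655) = -205861/4655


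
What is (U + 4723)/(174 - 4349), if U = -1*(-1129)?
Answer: -5852/4175 ≈ -1.4017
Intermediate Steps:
U = 1129
(U + 4723)/(174 - 4349) = (1129 + 4723)/(174 - 4349) = 5852/(-4175) = 5852*(-1/4175) = -5852/4175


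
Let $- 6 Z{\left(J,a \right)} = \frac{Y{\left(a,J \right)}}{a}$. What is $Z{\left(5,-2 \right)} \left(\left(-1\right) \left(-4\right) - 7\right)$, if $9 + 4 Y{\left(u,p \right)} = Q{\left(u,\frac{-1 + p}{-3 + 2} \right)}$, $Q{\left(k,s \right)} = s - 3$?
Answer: $1$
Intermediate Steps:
$Q{\left(k,s \right)} = -3 + s$ ($Q{\left(k,s \right)} = s - 3 = -3 + s$)
$Y{\left(u,p \right)} = - \frac{11}{4} - \frac{p}{4}$ ($Y{\left(u,p \right)} = - \frac{9}{4} + \frac{-3 + \frac{-1 + p}{-3 + 2}}{4} = - \frac{9}{4} + \frac{-3 + \frac{-1 + p}{-1}}{4} = - \frac{9}{4} + \frac{-3 + \left(-1 + p\right) \left(-1\right)}{4} = - \frac{9}{4} + \frac{-3 - \left(-1 + p\right)}{4} = - \frac{9}{4} + \frac{-2 - p}{4} = - \frac{9}{4} - \left(\frac{1}{2} + \frac{p}{4}\right) = - \frac{11}{4} - \frac{p}{4}$)
$Z{\left(J,a \right)} = - \frac{- \frac{11}{4} - \frac{J}{4}}{6 a}$ ($Z{\left(J,a \right)} = - \frac{\left(- \frac{11}{4} - \frac{J}{4}\right) \frac{1}{a}}{6} = - \frac{\frac{1}{a} \left(- \frac{11}{4} - \frac{J}{4}\right)}{6} = - \frac{- \frac{11}{4} - \frac{J}{4}}{6 a}$)
$Z{\left(5,-2 \right)} \left(\left(-1\right) \left(-4\right) - 7\right) = \frac{11 + 5}{24 \left(-2\right)} \left(\left(-1\right) \left(-4\right) - 7\right) = \frac{1}{24} \left(- \frac{1}{2}\right) 16 \left(4 - 7\right) = \left(- \frac{1}{3}\right) \left(-3\right) = 1$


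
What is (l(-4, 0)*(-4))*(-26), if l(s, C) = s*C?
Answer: 0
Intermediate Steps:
l(s, C) = C*s
(l(-4, 0)*(-4))*(-26) = ((0*(-4))*(-4))*(-26) = (0*(-4))*(-26) = 0*(-26) = 0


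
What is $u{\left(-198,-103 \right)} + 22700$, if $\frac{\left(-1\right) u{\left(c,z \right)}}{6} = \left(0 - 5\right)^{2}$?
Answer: $22550$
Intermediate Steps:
$u{\left(c,z \right)} = -150$ ($u{\left(c,z \right)} = - 6 \left(0 - 5\right)^{2} = - 6 \left(-5\right)^{2} = \left(-6\right) 25 = -150$)
$u{\left(-198,-103 \right)} + 22700 = -150 + 22700 = 22550$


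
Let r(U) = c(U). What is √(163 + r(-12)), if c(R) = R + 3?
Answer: √154 ≈ 12.410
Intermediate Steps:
c(R) = 3 + R
r(U) = 3 + U
√(163 + r(-12)) = √(163 + (3 - 12)) = √(163 - 9) = √154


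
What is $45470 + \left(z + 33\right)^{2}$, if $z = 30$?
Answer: $49439$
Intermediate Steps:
$45470 + \left(z + 33\right)^{2} = 45470 + \left(30 + 33\right)^{2} = 45470 + 63^{2} = 45470 + 3969 = 49439$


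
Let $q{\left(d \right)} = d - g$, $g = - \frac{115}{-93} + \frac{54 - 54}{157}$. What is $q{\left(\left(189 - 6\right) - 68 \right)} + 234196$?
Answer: $\frac{21790808}{93} \approx 2.3431 \cdot 10^{5}$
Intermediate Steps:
$g = \frac{115}{93}$ ($g = \left(-115\right) \left(- \frac{1}{93}\right) + 0 \cdot \frac{1}{157} = \frac{115}{93} + 0 = \frac{115}{93} \approx 1.2366$)
$q{\left(d \right)} = - \frac{115}{93} + d$ ($q{\left(d \right)} = d - \frac{115}{93} = - \frac{115}{93} + d$)
$q{\left(\left(189 - 6\right) - 68 \right)} + 234196 = \left(- \frac{115}{93} + \left(\left(189 - 6\right) - 68\right)\right) + 234196 = \left(- \frac{115}{93} + \left(183 - 68\right)\right) + 234196 = \left(- \frac{115}{93} + 115\right) + 234196 = \frac{10580}{93} + 234196 = \frac{21790808}{93}$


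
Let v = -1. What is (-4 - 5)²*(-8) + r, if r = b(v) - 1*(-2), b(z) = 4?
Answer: -642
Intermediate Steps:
r = 6 (r = 4 - 1*(-2) = 4 + 2 = 6)
(-4 - 5)²*(-8) + r = (-4 - 5)²*(-8) + 6 = (-9)²*(-8) + 6 = 81*(-8) + 6 = -648 + 6 = -642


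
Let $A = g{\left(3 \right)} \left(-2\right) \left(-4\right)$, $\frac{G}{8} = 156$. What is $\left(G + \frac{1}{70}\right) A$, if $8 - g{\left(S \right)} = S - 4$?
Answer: $\frac{3144996}{35} \approx 89857.0$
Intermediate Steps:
$G = 1248$ ($G = 8 \cdot 156 = 1248$)
$g{\left(S \right)} = 12 - S$ ($g{\left(S \right)} = 8 - \left(S - 4\right) = 8 - \left(-4 + S\right) = 12 - S$)
$A = 72$ ($A = \left(12 - 3\right) \left(-2\right) \left(-4\right) = 9 \left(-2\right) \left(-4\right) = \left(-18\right) \left(-4\right) = 72$)
$\left(G + \frac{1}{70}\right) A = \left(1248 + \frac{1}{70}\right) 72 = \frac{87361}{70} \cdot 72 = \frac{3144996}{35}$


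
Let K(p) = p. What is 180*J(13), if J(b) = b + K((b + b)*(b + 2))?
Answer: 72540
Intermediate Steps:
J(b) = b + 2*b*(2 + b) (J(b) = b + (b + b)*(b + 2) = b + (2*b)*(2 + b) = b + 2*b*(2 + b))
180*J(13) = 180*(13*(5 + 2*13)) = 180*(13*(5 + 26)) = 180*(13*31) = 180*403 = 72540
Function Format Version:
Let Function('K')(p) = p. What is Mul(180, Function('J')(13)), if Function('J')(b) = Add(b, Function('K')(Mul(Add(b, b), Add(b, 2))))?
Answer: 72540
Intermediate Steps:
Function('J')(b) = Add(b, Mul(2, b, Add(2, b))) (Function('J')(b) = Add(b, Mul(Add(b, b), Add(b, 2))) = Add(b, Mul(Mul(2, b), Add(2, b))) = Add(b, Mul(2, b, Add(2, b))))
Mul(180, Function('J')(13)) = Mul(180, Mul(13, Add(5, Mul(2, 13)))) = Mul(180, Mul(13, Add(5, 26))) = Mul(180, Mul(13, 31)) = Mul(180, 403) = 72540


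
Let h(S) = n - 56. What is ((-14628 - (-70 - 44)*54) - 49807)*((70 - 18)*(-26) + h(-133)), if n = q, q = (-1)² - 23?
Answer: 83338970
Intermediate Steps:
q = -22 (q = 1 - 23 = -22)
n = -22
h(S) = -78 (h(S) = -22 - 56 = -78)
((-14628 - (-70 - 44)*54) - 49807)*((70 - 18)*(-26) + h(-133)) = ((-14628 - (-70 - 44)*54) - 49807)*((70 - 18)*(-26) - 78) = ((-14628 - (-114)*54) - 49807)*(52*(-26) - 78) = ((-14628 - 1*(-6156)) - 49807)*(-1352 - 78) = ((-14628 + 6156) - 49807)*(-1430) = (-8472 - 49807)*(-1430) = -58279*(-1430) = 83338970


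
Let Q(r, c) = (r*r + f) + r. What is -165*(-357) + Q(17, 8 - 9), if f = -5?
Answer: 59206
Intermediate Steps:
Q(r, c) = -5 + r + r² (Q(r, c) = (r*r - 5) + r = (r² - 5) + r = (-5 + r²) + r = -5 + r + r²)
-165*(-357) + Q(17, 8 - 9) = -165*(-357) + (-5 + 17 + 17²) = 58905 + (-5 + 17 + 289) = 58905 + 301 = 59206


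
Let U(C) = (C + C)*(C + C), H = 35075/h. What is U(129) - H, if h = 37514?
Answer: 2497046821/37514 ≈ 66563.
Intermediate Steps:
H = 35075/37514 ≈ 0.93498
U(C) = 4*C**2 (U(C) = (2*C)*(2*C) = 4*C**2)
U(129) - H = 4*129**2 - 1*35075/37514 = 4*16641 - 35075/37514 = 66564 - 35075/37514 = 2497046821/37514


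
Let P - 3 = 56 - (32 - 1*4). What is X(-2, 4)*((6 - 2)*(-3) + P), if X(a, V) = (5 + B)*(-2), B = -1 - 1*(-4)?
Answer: -304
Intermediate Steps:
B = 3 (B = -1 + 4 = 3)
X(a, V) = -16 (X(a, V) = (5 + 3)*(-2) = 8*(-2) = -16)
P = 31 (P = 3 + (56 - (32 - 1*4)) = 3 + (56 - (32 - 4)) = 3 + (56 - 1*28) = 3 + (56 - 28) = 3 + 28 = 31)
X(-2, 4)*((6 - 2)*(-3) + P) = -16*((6 - 2)*(-3) + 31) = -16*(4*(-3) + 31) = -16*(-12 + 31) = -16*19 = -304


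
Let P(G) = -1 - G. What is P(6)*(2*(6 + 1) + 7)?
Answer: -147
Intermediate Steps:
P(6)*(2*(6 + 1) + 7) = (-1 - 1*6)*(2*(6 + 1) + 7) = (-1 - 6)*(2*7 + 7) = -7*(14 + 7) = -7*21 = -147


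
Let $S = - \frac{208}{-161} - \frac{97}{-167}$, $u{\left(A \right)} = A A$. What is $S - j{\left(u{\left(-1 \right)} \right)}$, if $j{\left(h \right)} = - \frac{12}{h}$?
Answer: $\frac{372997}{26887} \approx 13.873$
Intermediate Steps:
$u{\left(A \right)} = A^{2}$
$S = \frac{50353}{26887}$ ($S = \left(-208\right) \left(- \frac{1}{161}\right) - - \frac{97}{167} = \frac{208}{161} + \frac{97}{167} = \frac{50353}{26887} \approx 1.8728$)
$S - j{\left(u{\left(-1 \right)} \right)} = \frac{50353}{26887} - - \frac{12}{\left(-1\right)^{2}} = \frac{50353}{26887} - - \frac{12}{1} = \frac{50353}{26887} - \left(-12\right) 1 = \frac{50353}{26887} - -12 = \frac{50353}{26887} + 12 = \frac{372997}{26887}$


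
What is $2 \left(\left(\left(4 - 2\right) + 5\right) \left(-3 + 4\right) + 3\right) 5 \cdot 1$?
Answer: $100$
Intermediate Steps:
$2 \left(\left(\left(4 - 2\right) + 5\right) \left(-3 + 4\right) + 3\right) 5 \cdot 1 = 2 \left(\left(2 + 5\right) 1 + 3\right) 5 \cdot 1 = 2 \left(7 \cdot 1 + 3\right) 5 \cdot 1 = 2 \left(7 + 3\right) 5 \cdot 1 = 2 \cdot 10 \cdot 5 \cdot 1 = 20 \cdot 5 \cdot 1 = 100 \cdot 1 = 100$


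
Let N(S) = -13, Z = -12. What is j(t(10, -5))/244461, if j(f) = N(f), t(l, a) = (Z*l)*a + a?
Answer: -13/244461 ≈ -5.3178e-5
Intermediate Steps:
t(l, a) = a - 12*a*l (t(l, a) = (-12*l)*a + a = -12*a*l + a = a - 12*a*l)
j(f) = -13
j(t(10, -5))/244461 = -13/244461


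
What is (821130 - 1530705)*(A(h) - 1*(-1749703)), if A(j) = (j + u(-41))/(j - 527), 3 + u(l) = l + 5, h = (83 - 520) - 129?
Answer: -1357009667596800/1093 ≈ -1.2415e+12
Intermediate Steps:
h = -566 (h = -437 - 129 = -566)
u(l) = 2 + l (u(l) = -3 + (l + 5) = -3 + (5 + l) = 2 + l)
A(j) = (-39 + j)/(-527 + j) (A(j) = (j + (2 - 41))/(j - 527) = (j - 39)/(-527 + j) = (-39 + j)/(-527 + j))
(821130 - 1530705)*(A(h) - 1*(-1749703)) = (821130 - 1530705)*((-39 - 566)/(-527 - 566) - 1*(-1749703)) = -709575*(-605/(-1093) + 1749703) = -709575*(-1/1093*(-605) + 1749703) = -709575*(605/1093 + 1749703) = -709575*1912425984/1093 = -1357009667596800/1093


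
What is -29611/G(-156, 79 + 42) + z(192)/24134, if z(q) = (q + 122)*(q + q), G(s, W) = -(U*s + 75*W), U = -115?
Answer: 1985996257/325990005 ≈ 6.0922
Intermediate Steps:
G(s, W) = -75*W + 115*s (G(s, W) = -(-115*s + 75*W) = -75*W + 115*s)
z(q) = 2*q*(122 + q) (z(q) = (122 + q)*(2*q) = 2*q*(122 + q))
-29611/G(-156, 79 + 42) + z(192)/24134 = -29611/(-75*(79 + 42) + 115*(-156)) + (2*192*(122 + 192))/24134 = -29611/(-75*121 - 17940) + (2*192*314)*(1/24134) = -29611/(-9075 - 17940) + 120576*(1/24134) = -29611/(-27015) + 60288/12067 = -29611*(-1/27015) + 60288/12067 = 29611/27015 + 60288/12067 = 1985996257/325990005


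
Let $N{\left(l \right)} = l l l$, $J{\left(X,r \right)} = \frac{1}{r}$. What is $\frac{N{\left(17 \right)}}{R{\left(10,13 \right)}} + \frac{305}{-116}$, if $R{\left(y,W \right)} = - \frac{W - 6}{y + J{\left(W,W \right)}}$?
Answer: $- \frac{74685703}{10556} \approx -7075.2$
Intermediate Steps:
$N{\left(l \right)} = l^{3}$ ($N{\left(l \right)} = l^{2} l = l^{3}$)
$R{\left(y,W \right)} = - \frac{-6 + W}{y + \frac{1}{W}}$ ($R{\left(y,W \right)} = - \frac{W - 6}{y + \frac{1}{W}} = - \frac{-6 + W}{y + \frac{1}{W}}$)
$\frac{N{\left(17 \right)}}{R{\left(10,13 \right)}} + \frac{305}{-116} = \frac{17^{3}}{13 \frac{1}{1 + 13 \cdot 10} \left(6 - 13\right)} + \frac{305}{-116} = \frac{4913}{13 \frac{1}{1 + 130} \left(6 - 13\right)} + 305 \left(- \frac{1}{116}\right) = \frac{4913}{13 \cdot \frac{1}{131} \left(-7\right)} - \frac{305}{116} = \frac{4913}{- \frac{91}{131}} - \frac{305}{116} = 4913 \left(- \frac{131}{91}\right) - \frac{305}{116} = - \frac{643603}{91} - \frac{305}{116} = - \frac{74685703}{10556}$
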